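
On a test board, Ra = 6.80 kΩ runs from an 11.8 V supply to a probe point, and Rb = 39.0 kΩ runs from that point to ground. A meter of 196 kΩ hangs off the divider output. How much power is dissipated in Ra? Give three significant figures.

Total resistance from the source is Ra + (Rb‖R_L) = 39.33 kΩ, so I = 11.8/39.33 kΩ = 0.3000 mA.
P = I²·Ra = (0.3000 mA)² × 6.80 kΩ = 0.612 mW.

P ≈ 0.612 mW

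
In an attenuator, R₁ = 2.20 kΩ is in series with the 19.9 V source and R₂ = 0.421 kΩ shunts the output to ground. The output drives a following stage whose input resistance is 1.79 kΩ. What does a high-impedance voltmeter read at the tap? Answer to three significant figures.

V_out ≈ 2.67 V

The load sits in parallel with R₂: R₂‖R_L = (421 × 1790) / (421 + 1790) = 340.8 Ω.
V_out = 19.9 × 340.8 / (2200 + 340.8) = 19.9 × 340.8/2541 = 2.67 V.
(Unloaded it would have been 3.20 V.)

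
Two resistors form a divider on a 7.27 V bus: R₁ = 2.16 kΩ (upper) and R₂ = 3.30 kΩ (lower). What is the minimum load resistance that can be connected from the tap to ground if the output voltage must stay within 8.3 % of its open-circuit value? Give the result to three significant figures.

Output resistance R_th = R₁‖R₂ = (2.16 × 3.30)/5.460 = 1.305 kΩ.
The fractional drop is R_th/(R_th + R_L); requiring this ≤ 0.0830 gives R_L ≥ R_th(1/0.0830 − 1) = 1.305 × 11.05 = 14.4 kΩ.

R_L(min) ≈ 14.4 kΩ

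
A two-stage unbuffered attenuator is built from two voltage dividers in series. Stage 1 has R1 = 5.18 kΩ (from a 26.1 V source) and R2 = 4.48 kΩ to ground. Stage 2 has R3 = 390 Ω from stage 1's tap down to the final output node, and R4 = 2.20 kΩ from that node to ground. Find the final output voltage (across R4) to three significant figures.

Stage 2 presents R3+R4 = 2590 Ω as a load on stage 1's tap.
Stage 1's lower leg becomes R2‖(R3+R4) = 1641 Ω, so V_mid = 26.1 × 1641/6821 = 6.280 V.
Stage 2 is itself unloaded: V_out = V_mid × R4/(R3+R4) = 6.280 × 2200/2590 = 5.33 V.

V_out ≈ 5.33 V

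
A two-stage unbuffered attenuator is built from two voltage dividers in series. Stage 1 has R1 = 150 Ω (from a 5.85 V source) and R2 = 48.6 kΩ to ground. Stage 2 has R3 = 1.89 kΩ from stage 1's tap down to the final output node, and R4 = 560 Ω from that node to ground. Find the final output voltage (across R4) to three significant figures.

V_out ≈ 1.26 V

Stage 2 presents R3+R4 = 2450 Ω as a load on stage 1's tap.
Stage 1's lower leg becomes R2‖(R3+R4) = 2332 Ω, so V_mid = 5.85 × 2332/2482 = 5.497 V.
Stage 2 is itself unloaded: V_out = V_mid × R4/(R3+R4) = 5.497 × 560/2450 = 1.26 V.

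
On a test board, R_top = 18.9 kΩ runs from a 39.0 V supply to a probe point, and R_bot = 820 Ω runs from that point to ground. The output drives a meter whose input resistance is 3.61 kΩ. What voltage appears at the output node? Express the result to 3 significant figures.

The load sits in parallel with R_bot: R_bot‖R_L = (820 × 3610) / (820 + 3610) = 668.2 Ω.
V_out = 39.0 × 668.2 / (18900 + 668.2) = 39.0 × 668.2/19570 = 1.33 V.

V_out ≈ 1.33 V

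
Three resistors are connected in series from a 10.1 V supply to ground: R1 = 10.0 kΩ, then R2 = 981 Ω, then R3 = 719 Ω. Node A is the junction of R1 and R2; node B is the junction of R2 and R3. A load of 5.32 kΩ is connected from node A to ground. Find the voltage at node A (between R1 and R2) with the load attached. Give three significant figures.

V ≈ 1.15 V

Below node A the series string R2+R3 = 1700 Ω sits in parallel with the 5320 Ω load: 1288 Ω.
V_A = 10.1 × 1288/(10000 + 1288) = 1.15 V.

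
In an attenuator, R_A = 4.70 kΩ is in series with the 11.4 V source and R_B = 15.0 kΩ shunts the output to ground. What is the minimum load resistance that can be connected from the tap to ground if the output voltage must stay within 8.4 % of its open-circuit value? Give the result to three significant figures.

Output resistance R_th = R_A‖R_B = (4.70 × 15.0)/19.70 = 3.579 kΩ.
The fractional drop is R_th/(R_th + R_L); requiring this ≤ 0.0840 gives R_L ≥ R_th(1/0.0840 − 1) = 3.579 × 10.90 = 39.0 kΩ.

R_L(min) ≈ 39.0 kΩ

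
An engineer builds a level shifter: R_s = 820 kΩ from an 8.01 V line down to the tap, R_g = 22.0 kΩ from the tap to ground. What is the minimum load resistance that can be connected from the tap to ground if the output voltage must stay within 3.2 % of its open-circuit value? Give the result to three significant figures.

R_L(min) ≈ 648 kΩ

Output resistance R_th = R_s‖R_g = (820 × 22.0)/842.0 = 21.43 kΩ.
The fractional drop is R_th/(R_th + R_L); requiring this ≤ 0.0320 gives R_L ≥ R_th(1/0.0320 − 1) = 21.43 × 30.25 = 648 kΩ.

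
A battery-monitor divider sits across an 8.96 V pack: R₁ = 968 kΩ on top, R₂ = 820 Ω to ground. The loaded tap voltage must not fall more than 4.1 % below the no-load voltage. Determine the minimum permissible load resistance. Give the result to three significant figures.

R_L(min) ≈ 19.2 kΩ

Output resistance R_th = R₁‖R₂ = (968000 × 820)/968800 = 819.3 Ω.
The fractional drop is R_th/(R_th + R_L); requiring this ≤ 0.0410 gives R_L ≥ R_th(1/0.0410 − 1) = 819.3 × 23.39 = 19.2 kΩ.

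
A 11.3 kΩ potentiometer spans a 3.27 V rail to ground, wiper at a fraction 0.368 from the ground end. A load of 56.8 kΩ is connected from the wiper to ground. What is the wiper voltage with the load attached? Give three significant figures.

The wiper splits the pot into (1−α)R = 7.142 kΩ above and αR = 4.158 kΩ below.
Lower section ‖ load = 3.875 kΩ.
V_wiper = 3.27 × 3.875/(7.142 + 3.875) = 1.15 V.

V ≈ 1.15 V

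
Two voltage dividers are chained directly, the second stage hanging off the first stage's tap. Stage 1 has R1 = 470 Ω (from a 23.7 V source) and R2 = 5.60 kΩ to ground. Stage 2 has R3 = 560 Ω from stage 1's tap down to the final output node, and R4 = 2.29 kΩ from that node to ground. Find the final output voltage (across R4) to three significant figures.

V_out ≈ 15.2 V

Stage 2 presents R3+R4 = 2850 Ω as a load on stage 1's tap.
Stage 1's lower leg becomes R2‖(R3+R4) = 1889 Ω, so V_mid = 23.7 × 1889/2359 = 18.98 V.
Stage 2 is itself unloaded: V_out = V_mid × R4/(R3+R4) = 18.98 × 2290/2850 = 15.2 V.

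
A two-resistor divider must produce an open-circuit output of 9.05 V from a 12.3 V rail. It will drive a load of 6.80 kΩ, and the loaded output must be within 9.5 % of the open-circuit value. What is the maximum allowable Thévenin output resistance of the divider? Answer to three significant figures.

Loading drop = R_th/(R_th + R_L) ≤ 0.0950, so R_th ≤ R_L · ε/(1−ε) = 6.80 kΩ × 0.0950/0.9050 = 714 Ω.

R_th ≤ 714 Ω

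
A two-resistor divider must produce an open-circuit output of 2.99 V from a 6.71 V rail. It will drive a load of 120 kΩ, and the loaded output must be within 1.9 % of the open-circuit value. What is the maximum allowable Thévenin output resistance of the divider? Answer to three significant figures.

Loading drop = R_th/(R_th + R_L) ≤ 0.0190, so R_th ≤ R_L · ε/(1−ε) = 120 kΩ × 0.0190/0.9810 = 2.32 kΩ.
(Any R1, R2 with R2/(R1+R2) = 0.446 and R1‖R2 ≤ 2.32 kΩ will meet the spec.)

R_th ≤ 2.32 kΩ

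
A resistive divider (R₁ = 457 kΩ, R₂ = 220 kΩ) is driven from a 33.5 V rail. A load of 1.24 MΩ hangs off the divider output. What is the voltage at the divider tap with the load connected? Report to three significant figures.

V_out ≈ 9.72 V

The load sits in parallel with R₂: R₂‖R_L = (220 × 1240) / (220 + 1240) = 186.8 kΩ.
V_out = 33.5 × 186.8 / (457 + 186.8) = 33.5 × 186.8/643.8 = 9.72 V.
(Unloaded it would have been 10.9 V.)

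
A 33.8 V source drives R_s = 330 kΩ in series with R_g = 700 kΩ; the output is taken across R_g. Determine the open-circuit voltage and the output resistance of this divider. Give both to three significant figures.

V_th = 23.0 V, R_th = 224 kΩ

V_th is the open-circuit tap voltage: 33.8 × 700/(330 + 700) = 23.0 V.
With the supply zeroed, R_s and R_g appear in parallel from the tap: R_th = R_s‖R_g = (330 × 700)/1030 = 224 kΩ.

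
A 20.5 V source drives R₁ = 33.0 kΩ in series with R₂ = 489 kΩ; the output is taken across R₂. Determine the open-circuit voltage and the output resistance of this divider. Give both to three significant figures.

V_th is the open-circuit tap voltage: 20.5 × 489/(33.0 + 489) = 19.2 V.
With the supply zeroed, R₁ and R₂ appear in parallel from the tap: R_th = R₁‖R₂ = (33.0 × 489)/522.0 = 30.9 kΩ.

V_th = 19.2 V, R_th = 30.9 kΩ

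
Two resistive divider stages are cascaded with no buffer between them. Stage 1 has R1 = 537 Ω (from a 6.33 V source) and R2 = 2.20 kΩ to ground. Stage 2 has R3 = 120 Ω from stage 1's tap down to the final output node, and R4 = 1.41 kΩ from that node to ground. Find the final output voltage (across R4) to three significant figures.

Stage 2 presents R3+R4 = 1530 Ω as a load on stage 1's tap.
Stage 1's lower leg becomes R2‖(R3+R4) = 902.4 Ω, so V_mid = 6.33 × 902.4/1439 = 3.968 V.
Stage 2 is itself unloaded: V_out = V_mid × R4/(R3+R4) = 3.968 × 1410/1530 = 3.66 V.

V_out ≈ 3.66 V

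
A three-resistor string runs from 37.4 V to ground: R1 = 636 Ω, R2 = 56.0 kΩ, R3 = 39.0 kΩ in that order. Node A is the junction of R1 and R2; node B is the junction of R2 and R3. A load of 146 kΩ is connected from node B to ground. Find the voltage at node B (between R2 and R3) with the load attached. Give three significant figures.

At node B, R3 is in parallel with the load: R3‖R_L = 30780 Ω.
Below node A the resistance is R2 + (R3‖R_L) = 86780 Ω, so V_A = 37.4 × 86780/87410 = 37.13 V.
Then V_B = V_A × (R3‖R_L)/(R2 + R3‖R_L) = 37.13 × 30780/86780 = 13.2 V.

V ≈ 13.2 V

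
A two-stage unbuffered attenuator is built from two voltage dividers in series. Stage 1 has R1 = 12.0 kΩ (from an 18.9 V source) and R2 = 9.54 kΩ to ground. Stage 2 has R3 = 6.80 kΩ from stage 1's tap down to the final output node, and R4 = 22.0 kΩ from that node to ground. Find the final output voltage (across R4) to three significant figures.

Stage 2 presents R3+R4 = 28.80 kΩ as a load on stage 1's tap.
Stage 1's lower leg becomes R2‖(R3+R4) = 7.166 kΩ, so V_mid = 18.9 × 7.166/19.17 = 7.067 V.
Stage 2 is itself unloaded: V_out = V_mid × R4/(R3+R4) = 7.067 × 22.0/28.80 = 5.40 V.

V_out ≈ 5.40 V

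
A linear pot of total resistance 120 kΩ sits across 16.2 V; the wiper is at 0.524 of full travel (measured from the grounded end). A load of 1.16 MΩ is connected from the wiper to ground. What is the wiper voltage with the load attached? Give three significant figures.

The wiper splits the pot into (1−α)R = 57.12 kΩ above and αR = 62.88 kΩ below.
Lower section ‖ load = 59.65 kΩ.
V_wiper = 16.2 × 59.65/(57.12 + 59.65) = 8.28 V.

V ≈ 8.28 V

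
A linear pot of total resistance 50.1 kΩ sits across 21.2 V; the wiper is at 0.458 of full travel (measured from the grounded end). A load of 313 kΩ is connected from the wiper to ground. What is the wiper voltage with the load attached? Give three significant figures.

The wiper splits the pot into (1−α)R = 27.15 kΩ above and αR = 22.95 kΩ below.
Lower section ‖ load = 21.38 kΩ.
V_wiper = 21.2 × 21.38/(27.15 + 21.38) = 9.34 V.

V ≈ 9.34 V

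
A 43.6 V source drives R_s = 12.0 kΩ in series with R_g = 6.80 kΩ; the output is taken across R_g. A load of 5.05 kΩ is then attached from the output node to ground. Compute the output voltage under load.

V_out ≈ 8.48 V

The load sits in parallel with R_g: R_g‖R_L = (6.80 × 5.05) / (6.80 + 5.05) = 2.898 kΩ.
V_out = 43.6 × 2.898 / (12.0 + 2.898) = 43.6 × 2.898/14.90 = 8.48 V.
(Unloaded it would have been 15.8 V.)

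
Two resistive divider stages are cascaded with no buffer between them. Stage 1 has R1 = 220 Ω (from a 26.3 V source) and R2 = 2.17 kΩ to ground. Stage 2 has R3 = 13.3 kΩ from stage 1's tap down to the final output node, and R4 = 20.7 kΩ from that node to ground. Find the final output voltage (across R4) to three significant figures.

Stage 2 presents R3+R4 = 34000 Ω as a load on stage 1's tap.
Stage 1's lower leg becomes R2‖(R3+R4) = 2040 Ω, so V_mid = 26.3 × 2040/2260 = 23.74 V.
Stage 2 is itself unloaded: V_out = V_mid × R4/(R3+R4) = 23.74 × 20700/34000 = 14.5 V.

V_out ≈ 14.5 V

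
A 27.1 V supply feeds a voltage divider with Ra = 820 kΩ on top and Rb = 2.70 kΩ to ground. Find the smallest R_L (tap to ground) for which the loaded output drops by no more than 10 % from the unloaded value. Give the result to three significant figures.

Output resistance R_th = Ra‖Rb = (820 × 2.70)/822.7 = 2.691 kΩ.
The fractional drop is R_th/(R_th + R_L); requiring this ≤ 0.100 gives R_L ≥ R_th(1/0.100 − 1) = 2.691 × 9.000 = 24.2 kΩ.

R_L(min) ≈ 24.2 kΩ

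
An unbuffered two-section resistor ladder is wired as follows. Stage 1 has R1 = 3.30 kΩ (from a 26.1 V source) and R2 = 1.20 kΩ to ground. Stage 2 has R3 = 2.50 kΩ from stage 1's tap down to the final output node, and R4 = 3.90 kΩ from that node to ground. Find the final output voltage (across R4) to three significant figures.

V_out ≈ 3.73 V

Stage 2 presents R3+R4 = 6.400 kΩ as a load on stage 1's tap.
Stage 1's lower leg becomes R2‖(R3+R4) = 1.011 kΩ, so V_mid = 26.1 × 1.011/4.311 = 6.119 V.
Stage 2 is itself unloaded: V_out = V_mid × R4/(R3+R4) = 6.119 × 3.90/6.400 = 3.73 V.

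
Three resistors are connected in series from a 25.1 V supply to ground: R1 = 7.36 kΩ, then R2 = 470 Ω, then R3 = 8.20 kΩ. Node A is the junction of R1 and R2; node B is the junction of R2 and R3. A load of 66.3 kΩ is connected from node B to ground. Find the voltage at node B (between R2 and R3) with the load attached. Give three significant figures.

V ≈ 12.1 V

At node B, R3 is in parallel with the load: R3‖R_L = 7297 Ω.
Below node A the resistance is R2 + (R3‖R_L) = 7767 Ω, so V_A = 25.1 × 7767/15130 = 12.89 V.
Then V_B = V_A × (R3‖R_L)/(R2 + R3‖R_L) = 12.89 × 7297/7767 = 12.1 V.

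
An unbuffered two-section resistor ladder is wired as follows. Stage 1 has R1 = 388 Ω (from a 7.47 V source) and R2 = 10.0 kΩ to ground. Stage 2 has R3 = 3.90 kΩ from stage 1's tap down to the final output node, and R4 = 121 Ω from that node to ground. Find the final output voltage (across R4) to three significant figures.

Stage 2 presents R3+R4 = 4021 Ω as a load on stage 1's tap.
Stage 1's lower leg becomes R2‖(R3+R4) = 2868 Ω, so V_mid = 7.47 × 2868/3256 = 6.580 V.
Stage 2 is itself unloaded: V_out = V_mid × R4/(R3+R4) = 6.580 × 121/4021 = 0.198 V.

V_out ≈ 0.198 V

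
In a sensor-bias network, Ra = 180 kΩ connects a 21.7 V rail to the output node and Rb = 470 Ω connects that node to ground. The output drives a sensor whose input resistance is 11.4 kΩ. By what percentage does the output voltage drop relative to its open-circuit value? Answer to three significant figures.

The divider's output (Thévenin) resistance is Ra‖Rb = 468.8 Ω.
Fractional drop under load = R_th/(R_th + R_L) = 468.8 / (468.8 + 11400) = 0.03950.
So the output falls by 3.95 %.

3.95 %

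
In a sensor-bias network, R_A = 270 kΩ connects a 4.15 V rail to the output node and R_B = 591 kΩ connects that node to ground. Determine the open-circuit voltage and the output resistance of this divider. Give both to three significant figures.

V_th is the open-circuit tap voltage: 4.15 × 591/(270 + 591) = 2.85 V.
With the supply zeroed, R_A and R_B appear in parallel from the tap: R_th = R_A‖R_B = (270 × 591)/861.0 = 185 kΩ.

V_th = 2.85 V, R_th = 185 kΩ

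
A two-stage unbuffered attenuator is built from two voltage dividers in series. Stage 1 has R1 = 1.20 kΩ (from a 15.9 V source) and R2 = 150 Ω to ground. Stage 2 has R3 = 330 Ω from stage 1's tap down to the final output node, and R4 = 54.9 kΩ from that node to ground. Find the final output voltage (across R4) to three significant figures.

Stage 2 presents R3+R4 = 55230 Ω as a load on stage 1's tap.
Stage 1's lower leg becomes R2‖(R3+R4) = 149.6 Ω, so V_mid = 15.9 × 149.6/1350 = 1.762 V.
Stage 2 is itself unloaded: V_out = V_mid × R4/(R3+R4) = 1.762 × 54900/55230 = 1.75 V.

V_out ≈ 1.75 V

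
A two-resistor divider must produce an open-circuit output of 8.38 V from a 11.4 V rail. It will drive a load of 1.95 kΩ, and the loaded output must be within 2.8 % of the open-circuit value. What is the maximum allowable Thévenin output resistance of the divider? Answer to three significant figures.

R_th ≤ 56.2 Ω

Loading drop = R_th/(R_th + R_L) ≤ 0.0280, so R_th ≤ R_L · ε/(1−ε) = 1.95 kΩ × 0.0280/0.9720 = 56.2 Ω.
(Any R1, R2 with R2/(R1+R2) = 0.735 and R1‖R2 ≤ 56.2 Ω will meet the spec.)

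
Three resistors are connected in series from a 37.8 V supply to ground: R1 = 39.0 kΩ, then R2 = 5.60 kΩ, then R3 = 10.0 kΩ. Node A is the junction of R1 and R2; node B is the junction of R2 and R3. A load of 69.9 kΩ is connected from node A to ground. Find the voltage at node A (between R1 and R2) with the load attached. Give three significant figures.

Below node A the series string R2+R3 = 15.60 kΩ sits in parallel with the 69.9 kΩ load: 12.75 kΩ.
V_A = 37.8 × 12.75/(39.0 + 12.75) = 9.32 V.

V ≈ 9.32 V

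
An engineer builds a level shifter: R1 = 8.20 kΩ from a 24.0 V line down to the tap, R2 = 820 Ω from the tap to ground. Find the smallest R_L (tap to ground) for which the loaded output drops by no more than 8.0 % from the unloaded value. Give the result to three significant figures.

Output resistance R_th = R1‖R2 = (8200 × 820)/9020 = 745.5 Ω.
The fractional drop is R_th/(R_th + R_L); requiring this ≤ 0.0800 gives R_L ≥ R_th(1/0.0800 − 1) = 745.5 × 11.50 = 8.57 kΩ.

R_L(min) ≈ 8.57 kΩ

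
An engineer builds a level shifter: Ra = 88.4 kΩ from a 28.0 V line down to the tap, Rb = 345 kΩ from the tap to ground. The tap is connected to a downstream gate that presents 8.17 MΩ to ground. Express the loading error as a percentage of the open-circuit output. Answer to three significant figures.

0.854 %

The divider's output (Thévenin) resistance is Ra‖Rb = 70.37 kΩ.
Fractional drop under load = R_th/(R_th + R_L) = 70.37 / (70.37 + 8170) = 0.008540.
So the output falls by 0.854 %.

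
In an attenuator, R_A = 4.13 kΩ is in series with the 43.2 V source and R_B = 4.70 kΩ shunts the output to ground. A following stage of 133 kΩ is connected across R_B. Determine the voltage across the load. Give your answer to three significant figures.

The load sits in parallel with R_B: R_B‖R_L = (4.70 × 133) / (4.70 + 133) = 4.540 kΩ.
V_out = 43.2 × 4.540 / (4.13 + 4.540) = 43.2 × 4.540/8.670 = 22.6 V.

V_out ≈ 22.6 V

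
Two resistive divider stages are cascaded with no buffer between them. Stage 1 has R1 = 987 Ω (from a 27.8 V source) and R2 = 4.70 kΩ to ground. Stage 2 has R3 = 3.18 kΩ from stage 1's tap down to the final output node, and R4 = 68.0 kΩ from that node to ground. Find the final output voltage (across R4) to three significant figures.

Stage 2 presents R3+R4 = 71180 Ω as a load on stage 1's tap.
Stage 1's lower leg becomes R2‖(R3+R4) = 4409 Ω, so V_mid = 27.8 × 4409/5396 = 22.71 V.
Stage 2 is itself unloaded: V_out = V_mid × R4/(R3+R4) = 22.71 × 68000/71180 = 21.7 V.

V_out ≈ 21.7 V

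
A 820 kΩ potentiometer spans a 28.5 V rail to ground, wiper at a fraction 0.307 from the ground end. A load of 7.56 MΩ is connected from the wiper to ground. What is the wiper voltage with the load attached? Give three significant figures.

V ≈ 8.55 V

The wiper splits the pot into (1−α)R = 568.3 kΩ above and αR = 251.7 kΩ below.
Lower section ‖ load = 243.6 kΩ.
V_wiper = 28.5 × 243.6/(568.3 + 243.6) = 8.55 V.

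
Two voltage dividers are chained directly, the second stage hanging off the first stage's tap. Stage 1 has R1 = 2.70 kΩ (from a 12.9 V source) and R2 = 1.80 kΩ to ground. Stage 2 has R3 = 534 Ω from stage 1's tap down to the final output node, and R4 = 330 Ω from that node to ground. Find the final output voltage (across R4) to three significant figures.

V_out ≈ 0.876 V

Stage 2 presents R3+R4 = 864.0 Ω as a load on stage 1's tap.
Stage 1's lower leg becomes R2‖(R3+R4) = 583.8 Ω, so V_mid = 12.9 × 583.8/3284 = 2.293 V.
Stage 2 is itself unloaded: V_out = V_mid × R4/(R3+R4) = 2.293 × 330/864.0 = 0.876 V.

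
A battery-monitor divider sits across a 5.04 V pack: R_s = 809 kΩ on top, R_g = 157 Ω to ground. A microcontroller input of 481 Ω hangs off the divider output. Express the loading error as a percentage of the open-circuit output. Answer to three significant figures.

The divider's output (Thévenin) resistance is R_s‖R_g = 157.0 Ω.
Fractional drop under load = R_th/(R_th + R_L) = 157.0 / (157.0 + 481) = 0.2460.
So the output falls by 24.6 %.

24.6 %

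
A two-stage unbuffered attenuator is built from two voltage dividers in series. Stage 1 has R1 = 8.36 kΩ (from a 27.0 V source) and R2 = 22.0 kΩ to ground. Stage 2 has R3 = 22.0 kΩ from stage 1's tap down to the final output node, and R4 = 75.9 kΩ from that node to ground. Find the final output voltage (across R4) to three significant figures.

Stage 2 presents R3+R4 = 97.90 kΩ as a load on stage 1's tap.
Stage 1's lower leg becomes R2‖(R3+R4) = 17.96 kΩ, so V_mid = 27.0 × 17.96/26.32 = 18.43 V.
Stage 2 is itself unloaded: V_out = V_mid × R4/(R3+R4) = 18.43 × 75.9/97.90 = 14.3 V.

V_out ≈ 14.3 V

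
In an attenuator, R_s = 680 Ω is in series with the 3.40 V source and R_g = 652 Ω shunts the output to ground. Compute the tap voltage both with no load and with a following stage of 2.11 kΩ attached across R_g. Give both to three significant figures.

Unloaded: 1.66 V; loaded: 1.44 V

Open-circuit: V = 3.40 × 652/(680 + 652) = 1.66 V.
With the load, R_g becomes R_g‖R_L = 498.1 Ω, so V = 3.40 × 498.1/1178 = 1.44 V.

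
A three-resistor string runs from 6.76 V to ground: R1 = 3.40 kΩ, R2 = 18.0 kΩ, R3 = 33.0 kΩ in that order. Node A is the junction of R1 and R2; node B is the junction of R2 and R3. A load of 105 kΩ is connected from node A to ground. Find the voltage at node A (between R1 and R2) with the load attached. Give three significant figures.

V ≈ 6.15 V

Below node A the series string R2+R3 = 51.00 kΩ sits in parallel with the 105 kΩ load: 34.33 kΩ.
V_A = 6.76 × 34.33/(3.40 + 34.33) = 6.15 V.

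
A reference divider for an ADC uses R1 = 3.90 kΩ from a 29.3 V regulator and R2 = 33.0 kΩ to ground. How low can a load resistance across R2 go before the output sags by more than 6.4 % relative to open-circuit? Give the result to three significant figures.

R_L(min) ≈ 51.0 kΩ

Output resistance R_th = R1‖R2 = (3.90 × 33.0)/36.90 = 3.488 kΩ.
The fractional drop is R_th/(R_th + R_L); requiring this ≤ 0.0640 gives R_L ≥ R_th(1/0.0640 − 1) = 3.488 × 14.62 = 51.0 kΩ.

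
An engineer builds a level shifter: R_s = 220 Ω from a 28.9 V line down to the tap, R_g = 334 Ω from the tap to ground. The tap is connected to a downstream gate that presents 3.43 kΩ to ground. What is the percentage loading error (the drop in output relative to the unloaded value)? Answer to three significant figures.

3.72 %

The divider's output (Thévenin) resistance is R_s‖R_g = 132.6 Ω.
Fractional drop under load = R_th/(R_th + R_L) = 132.6 / (132.6 + 3430) = 0.03723.
So the output falls by 3.72 %.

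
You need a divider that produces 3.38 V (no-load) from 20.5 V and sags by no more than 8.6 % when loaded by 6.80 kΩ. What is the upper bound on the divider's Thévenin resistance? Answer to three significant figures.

R_th ≤ 640 Ω

Loading drop = R_th/(R_th + R_L) ≤ 0.0860, so R_th ≤ R_L · ε/(1−ε) = 6.80 kΩ × 0.0860/0.9140 = 640 Ω.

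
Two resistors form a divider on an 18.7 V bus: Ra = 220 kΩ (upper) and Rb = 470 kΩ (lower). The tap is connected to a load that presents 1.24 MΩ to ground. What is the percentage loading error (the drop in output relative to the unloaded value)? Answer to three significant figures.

The divider's output (Thévenin) resistance is Ra‖Rb = 149.9 kΩ.
Fractional drop under load = R_th/(R_th + R_L) = 149.9 / (149.9 + 1240) = 0.1078.
So the output falls by 10.8 %.

10.8 %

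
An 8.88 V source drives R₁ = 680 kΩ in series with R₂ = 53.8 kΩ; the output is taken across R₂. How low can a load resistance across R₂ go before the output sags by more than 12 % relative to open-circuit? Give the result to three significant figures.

R_L(min) ≈ 366 kΩ

Output resistance R_th = R₁‖R₂ = (680 × 53.8)/733.8 = 49.86 kΩ.
The fractional drop is R_th/(R_th + R_L); requiring this ≤ 0.120 gives R_L ≥ R_th(1/0.120 − 1) = 49.86 × 7.333 = 366 kΩ.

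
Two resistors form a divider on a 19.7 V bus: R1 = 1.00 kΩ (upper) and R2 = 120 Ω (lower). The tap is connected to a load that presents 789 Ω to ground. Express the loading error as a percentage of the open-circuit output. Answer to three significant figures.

12.0 %

Unloaded V = 19.7 × 120/1120 = 2.1107 V.
Loaded: R2‖R_L = 104.2 Ω, giving V = 19.7 × 104.2/1104 = 1.8584 V.
Drop = (2.1107 − 1.8584) / 2.1107 = 12.0 %.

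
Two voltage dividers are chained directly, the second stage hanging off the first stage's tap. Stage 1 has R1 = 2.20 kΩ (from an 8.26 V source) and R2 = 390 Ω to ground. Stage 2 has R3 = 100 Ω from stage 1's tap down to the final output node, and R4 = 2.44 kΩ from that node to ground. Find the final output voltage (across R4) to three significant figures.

V_out ≈ 1.06 V

Stage 2 presents R3+R4 = 2540 Ω as a load on stage 1's tap.
Stage 1's lower leg becomes R2‖(R3+R4) = 338.1 Ω, so V_mid = 8.26 × 338.1/2538 = 1.100 V.
Stage 2 is itself unloaded: V_out = V_mid × R4/(R3+R4) = 1.100 × 2440/2540 = 1.06 V.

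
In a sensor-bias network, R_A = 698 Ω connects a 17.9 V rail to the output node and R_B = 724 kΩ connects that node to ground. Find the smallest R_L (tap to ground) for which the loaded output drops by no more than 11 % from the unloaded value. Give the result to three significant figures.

R_L(min) ≈ 5.64 kΩ

Output resistance R_th = R_A‖R_B = (698 × 724000)/724700 = 697.3 Ω.
The fractional drop is R_th/(R_th + R_L); requiring this ≤ 0.110 gives R_L ≥ R_th(1/0.110 − 1) = 697.3 × 8.091 = 5.64 kΩ.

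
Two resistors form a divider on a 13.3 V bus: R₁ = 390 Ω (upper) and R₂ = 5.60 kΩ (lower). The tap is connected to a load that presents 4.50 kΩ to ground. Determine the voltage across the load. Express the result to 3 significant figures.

V_out ≈ 11.5 V

The load sits in parallel with R₂: R₂‖R_L = (5600 × 4500) / (5600 + 4500) = 2495 Ω.
V_out = 13.3 × 2495 / (390 + 2495) = 13.3 × 2495/2885 = 11.5 V.
(Unloaded it would have been 12.4 V.)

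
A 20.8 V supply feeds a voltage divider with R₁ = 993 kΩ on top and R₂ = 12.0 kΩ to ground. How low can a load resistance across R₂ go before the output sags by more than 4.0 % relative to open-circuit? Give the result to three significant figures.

R_L(min) ≈ 285 kΩ

Output resistance R_th = R₁‖R₂ = (993 × 12.0)/1005 = 11.86 kΩ.
The fractional drop is R_th/(R_th + R_L); requiring this ≤ 0.0400 gives R_L ≥ R_th(1/0.0400 − 1) = 11.86 × 24.00 = 285 kΩ.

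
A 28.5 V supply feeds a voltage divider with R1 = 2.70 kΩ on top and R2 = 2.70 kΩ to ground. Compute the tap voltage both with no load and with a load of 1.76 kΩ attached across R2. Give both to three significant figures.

Open-circuit: V = 28.5 × 2.70/(2.70 + 2.70) = 14.2 V.
With the load, R2 becomes R2‖R_L = 1.065 kΩ, so V = 28.5 × 1.065/3.765 = 8.06 V.

Unloaded: 14.2 V; loaded: 8.06 V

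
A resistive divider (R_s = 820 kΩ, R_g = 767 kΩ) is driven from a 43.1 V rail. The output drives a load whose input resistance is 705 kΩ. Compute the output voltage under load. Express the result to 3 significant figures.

The load sits in parallel with R_g: R_g‖R_L = (767 × 705) / (767 + 705) = 367.3 kΩ.
V_out = 43.1 × 367.3 / (820 + 367.3) = 43.1 × 367.3/1187 = 13.3 V.

V_out ≈ 13.3 V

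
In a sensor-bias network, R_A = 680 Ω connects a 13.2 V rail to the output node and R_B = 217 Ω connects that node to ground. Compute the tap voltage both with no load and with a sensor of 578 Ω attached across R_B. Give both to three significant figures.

Unloaded: 3.19 V; loaded: 2.49 V

Open-circuit: V = 13.2 × 217/(680 + 217) = 3.19 V.
With the load, R_B becomes R_B‖R_L = 157.8 Ω, so V = 13.2 × 157.8/837.8 = 2.49 V.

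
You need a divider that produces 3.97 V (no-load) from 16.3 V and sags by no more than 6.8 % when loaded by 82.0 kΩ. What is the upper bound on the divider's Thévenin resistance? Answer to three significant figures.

Loading drop = R_th/(R_th + R_L) ≤ 0.0680, so R_th ≤ R_L · ε/(1−ε) = 82.0 kΩ × 0.0680/0.9320 = 5.98 kΩ.
(Any R1, R2 with R2/(R1+R2) = 0.244 and R1‖R2 ≤ 5.98 kΩ will meet the spec.)

R_th ≤ 5.98 kΩ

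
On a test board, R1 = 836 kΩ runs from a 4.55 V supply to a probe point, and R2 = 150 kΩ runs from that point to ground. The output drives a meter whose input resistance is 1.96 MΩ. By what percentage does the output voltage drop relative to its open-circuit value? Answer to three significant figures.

The divider's output (Thévenin) resistance is R1‖R2 = 127.2 kΩ.
Fractional drop under load = R_th/(R_th + R_L) = 127.2 / (127.2 + 1960) = 0.06093.
So the output falls by 6.09 %.

6.09 %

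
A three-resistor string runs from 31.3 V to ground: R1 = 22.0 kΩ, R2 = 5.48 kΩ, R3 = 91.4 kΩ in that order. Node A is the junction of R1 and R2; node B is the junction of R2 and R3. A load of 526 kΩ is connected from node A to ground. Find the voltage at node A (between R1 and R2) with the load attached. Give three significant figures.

Below node A the series string R2+R3 = 96.88 kΩ sits in parallel with the 526 kΩ load: 81.81 kΩ.
V_A = 31.3 × 81.81/(22.0 + 81.81) = 24.7 V.

V ≈ 24.7 V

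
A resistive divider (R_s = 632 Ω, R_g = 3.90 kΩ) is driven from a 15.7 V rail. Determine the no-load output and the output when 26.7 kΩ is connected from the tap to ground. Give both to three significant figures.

Open-circuit: V = 15.7 × 3900/(632 + 3900) = 13.5 V.
With the load, R_g becomes R_g‖R_L = 3403 Ω, so V = 15.7 × 3403/4035 = 13.2 V.

Unloaded: 13.5 V; loaded: 13.2 V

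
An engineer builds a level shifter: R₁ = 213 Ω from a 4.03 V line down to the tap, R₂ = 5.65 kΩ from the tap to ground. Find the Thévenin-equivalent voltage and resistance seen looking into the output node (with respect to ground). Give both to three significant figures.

V_th = 3.88 V, R_th = 205 Ω

V_th is the open-circuit tap voltage: 4.03 × 5650/(213 + 5650) = 3.88 V.
With the supply zeroed, R₁ and R₂ appear in parallel from the tap: R_th = R₁‖R₂ = (213 × 5650)/5863 = 205 Ω.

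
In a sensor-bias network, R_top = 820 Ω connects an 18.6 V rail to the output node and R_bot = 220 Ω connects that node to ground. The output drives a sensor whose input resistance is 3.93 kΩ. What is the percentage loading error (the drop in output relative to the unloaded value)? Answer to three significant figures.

4.23 %

The divider's output (Thévenin) resistance is R_top‖R_bot = 173.5 Ω.
Fractional drop under load = R_th/(R_th + R_L) = 173.5 / (173.5 + 3930) = 0.04227.
So the output falls by 4.23 %.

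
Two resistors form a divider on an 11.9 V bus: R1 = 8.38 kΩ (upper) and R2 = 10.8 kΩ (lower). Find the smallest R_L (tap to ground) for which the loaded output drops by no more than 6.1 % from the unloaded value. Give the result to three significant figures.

Output resistance R_th = R1‖R2 = (8.38 × 10.8)/19.18 = 4.719 kΩ.
The fractional drop is R_th/(R_th + R_L); requiring this ≤ 0.0610 gives R_L ≥ R_th(1/0.0610 − 1) = 4.719 × 15.39 = 72.6 kΩ.

R_L(min) ≈ 72.6 kΩ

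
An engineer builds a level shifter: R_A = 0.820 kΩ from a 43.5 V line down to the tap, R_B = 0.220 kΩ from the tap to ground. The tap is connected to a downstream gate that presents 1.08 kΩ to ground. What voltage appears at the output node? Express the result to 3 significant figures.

The load sits in parallel with R_B: R_B‖R_L = (220 × 1080) / (220 + 1080) = 182.8 Ω.
V_out = 43.5 × 182.8 / (820 + 182.8) = 43.5 × 182.8/1003 = 7.93 V.

V_out ≈ 7.93 V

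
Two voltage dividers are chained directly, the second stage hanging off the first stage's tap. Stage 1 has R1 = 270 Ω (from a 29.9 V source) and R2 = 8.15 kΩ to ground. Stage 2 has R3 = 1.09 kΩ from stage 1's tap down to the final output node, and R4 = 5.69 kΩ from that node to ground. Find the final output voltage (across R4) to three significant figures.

Stage 2 presents R3+R4 = 6780 Ω as a load on stage 1's tap.
Stage 1's lower leg becomes R2‖(R3+R4) = 3701 Ω, so V_mid = 29.9 × 3701/3971 = 27.87 V.
Stage 2 is itself unloaded: V_out = V_mid × R4/(R3+R4) = 27.87 × 5690/6780 = 23.4 V.

V_out ≈ 23.4 V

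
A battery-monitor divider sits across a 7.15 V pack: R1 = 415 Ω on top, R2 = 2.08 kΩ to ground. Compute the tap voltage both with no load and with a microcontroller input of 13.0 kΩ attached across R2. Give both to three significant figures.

Unloaded: 5.96 V; loaded: 5.81 V

Open-circuit: V = 7.15 × 2080/(415 + 2080) = 5.96 V.
With the load, R2 becomes R2‖R_L = 1793 Ω, so V = 7.15 × 1793/2208 = 5.81 V.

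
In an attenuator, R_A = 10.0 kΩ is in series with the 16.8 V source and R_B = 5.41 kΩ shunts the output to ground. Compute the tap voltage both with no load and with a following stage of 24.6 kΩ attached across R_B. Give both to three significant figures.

Open-circuit: V = 16.8 × 5.41/(10.0 + 5.41) = 5.90 V.
With the load, R_B becomes R_B‖R_L = 4.435 kΩ, so V = 16.8 × 4.435/14.43 = 5.16 V.

Unloaded: 5.90 V; loaded: 5.16 V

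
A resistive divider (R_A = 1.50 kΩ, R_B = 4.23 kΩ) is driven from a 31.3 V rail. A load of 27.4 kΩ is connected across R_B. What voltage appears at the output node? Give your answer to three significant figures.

V_out ≈ 22.2 V

The load sits in parallel with R_B: R_B‖R_L = (4.23 × 27.4) / (4.23 + 27.4) = 3.664 kΩ.
V_out = 31.3 × 3.664 / (1.50 + 3.664) = 31.3 × 3.664/5.164 = 22.2 V.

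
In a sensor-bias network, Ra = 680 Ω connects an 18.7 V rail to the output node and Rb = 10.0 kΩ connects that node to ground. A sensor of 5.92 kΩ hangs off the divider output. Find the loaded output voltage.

V_out ≈ 15.8 V

The load sits in parallel with Rb: Rb‖R_L = (10000 × 5920) / (10000 + 5920) = 3719 Ω.
V_out = 18.7 × 3719 / (680 + 3719) = 18.7 × 3719/4399 = 15.8 V.
(Unloaded it would have been 17.5 V.)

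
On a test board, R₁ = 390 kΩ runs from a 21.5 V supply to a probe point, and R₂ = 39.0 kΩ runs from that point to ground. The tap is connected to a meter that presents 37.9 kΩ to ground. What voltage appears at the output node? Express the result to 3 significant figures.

V_out ≈ 1.01 V

The load sits in parallel with R₂: R₂‖R_L = (39.0 × 37.9) / (39.0 + 37.9) = 19.22 kΩ.
V_out = 21.5 × 19.22 / (390 + 19.22) = 21.5 × 19.22/409.2 = 1.01 V.
(Unloaded it would have been 1.95 V.)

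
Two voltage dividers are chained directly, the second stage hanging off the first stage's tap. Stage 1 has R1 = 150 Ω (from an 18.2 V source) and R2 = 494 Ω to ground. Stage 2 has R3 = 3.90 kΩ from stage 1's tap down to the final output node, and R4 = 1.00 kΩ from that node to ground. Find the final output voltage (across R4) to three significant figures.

Stage 2 presents R3+R4 = 4900 Ω as a load on stage 1's tap.
Stage 1's lower leg becomes R2‖(R3+R4) = 448.8 Ω, so V_mid = 18.2 × 448.8/598.8 = 13.64 V.
Stage 2 is itself unloaded: V_out = V_mid × R4/(R3+R4) = 13.64 × 1000/4900 = 2.78 V.

V_out ≈ 2.78 V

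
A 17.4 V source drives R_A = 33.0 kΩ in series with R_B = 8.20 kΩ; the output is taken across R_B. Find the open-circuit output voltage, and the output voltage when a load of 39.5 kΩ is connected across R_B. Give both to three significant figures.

Unloaded: 3.46 V; loaded: 2.97 V

Open-circuit: V = 17.4 × 8.20/(33.0 + 8.20) = 3.46 V.
With the load, R_B becomes R_B‖R_L = 6.790 kΩ, so V = 17.4 × 6.790/39.79 = 2.97 V.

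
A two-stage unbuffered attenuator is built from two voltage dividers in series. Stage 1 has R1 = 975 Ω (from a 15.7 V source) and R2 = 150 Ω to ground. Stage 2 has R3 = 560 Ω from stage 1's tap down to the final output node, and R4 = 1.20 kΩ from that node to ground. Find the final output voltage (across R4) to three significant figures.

V_out ≈ 1.33 V

Stage 2 presents R3+R4 = 1760 Ω as a load on stage 1's tap.
Stage 1's lower leg becomes R2‖(R3+R4) = 138.2 Ω, so V_mid = 15.7 × 138.2/1113 = 1.949 V.
Stage 2 is itself unloaded: V_out = V_mid × R4/(R3+R4) = 1.949 × 1200/1760 = 1.33 V.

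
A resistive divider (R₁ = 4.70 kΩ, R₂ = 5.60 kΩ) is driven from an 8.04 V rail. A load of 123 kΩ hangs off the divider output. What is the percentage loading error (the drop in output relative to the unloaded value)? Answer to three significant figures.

The divider's output (Thévenin) resistance is R₁‖R₂ = 2.555 kΩ.
Fractional drop under load = R_th/(R_th + R_L) = 2.555 / (2.555 + 123) = 0.02035.
So the output falls by 2.04 %.

2.04 %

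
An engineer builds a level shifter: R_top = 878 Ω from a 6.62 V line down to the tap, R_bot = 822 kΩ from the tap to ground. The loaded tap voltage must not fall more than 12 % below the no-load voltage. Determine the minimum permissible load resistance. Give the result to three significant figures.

Output resistance R_th = R_top‖R_bot = (878 × 822000)/822900 = 877.1 Ω.
The fractional drop is R_th/(R_th + R_L); requiring this ≤ 0.120 gives R_L ≥ R_th(1/0.120 − 1) = 877.1 × 7.333 = 6.43 kΩ.

R_L(min) ≈ 6.43 kΩ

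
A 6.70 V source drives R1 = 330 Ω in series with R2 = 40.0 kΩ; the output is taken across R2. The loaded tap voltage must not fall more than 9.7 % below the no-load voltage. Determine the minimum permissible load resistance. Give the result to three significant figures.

R_L(min) ≈ 3.05 kΩ

Output resistance R_th = R1‖R2 = (330 × 40000)/40330 = 327.3 Ω.
The fractional drop is R_th/(R_th + R_L); requiring this ≤ 0.0970 gives R_L ≥ R_th(1/0.0970 − 1) = 327.3 × 9.309 = 3.05 kΩ.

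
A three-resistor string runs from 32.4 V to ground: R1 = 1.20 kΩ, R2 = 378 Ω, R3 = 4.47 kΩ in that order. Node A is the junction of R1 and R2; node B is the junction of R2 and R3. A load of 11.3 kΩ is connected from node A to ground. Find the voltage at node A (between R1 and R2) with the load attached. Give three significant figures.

V ≈ 23.9 V

Below node A the series string R2+R3 = 4848 Ω sits in parallel with the 11300 Ω load: 3393 Ω.
V_A = 32.4 × 3393/(1200 + 3393) = 23.9 V.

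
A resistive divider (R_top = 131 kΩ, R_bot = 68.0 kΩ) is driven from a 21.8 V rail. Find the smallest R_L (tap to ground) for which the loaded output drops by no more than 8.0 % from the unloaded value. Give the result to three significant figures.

R_L(min) ≈ 515 kΩ

Output resistance R_th = R_top‖R_bot = (131 × 68.0)/199.0 = 44.76 kΩ.
The fractional drop is R_th/(R_th + R_L); requiring this ≤ 0.0800 gives R_L ≥ R_th(1/0.0800 − 1) = 44.76 × 11.50 = 515 kΩ.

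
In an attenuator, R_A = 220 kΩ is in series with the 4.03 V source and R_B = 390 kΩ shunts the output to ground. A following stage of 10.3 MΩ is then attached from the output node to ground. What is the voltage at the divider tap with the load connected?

The load sits in parallel with R_B: R_B‖R_L = (390 × 10300) / (390 + 10300) = 375.8 kΩ.
V_out = 4.03 × 375.8 / (220 + 375.8) = 4.03 × 375.8/595.8 = 2.54 V.

V_out ≈ 2.54 V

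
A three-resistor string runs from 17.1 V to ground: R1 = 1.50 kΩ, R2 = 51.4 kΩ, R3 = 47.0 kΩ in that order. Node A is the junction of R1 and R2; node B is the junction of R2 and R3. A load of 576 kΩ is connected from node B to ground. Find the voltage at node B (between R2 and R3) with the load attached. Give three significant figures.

V ≈ 7.71 V

At node B, R3 is in parallel with the load: R3‖R_L = 43.45 kΩ.
Below node A the resistance is R2 + (R3‖R_L) = 94.85 kΩ, so V_A = 17.1 × 94.85/96.35 = 16.83 V.
Then V_B = V_A × (R3‖R_L)/(R2 + R3‖R_L) = 16.83 × 43.45/94.85 = 7.71 V.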